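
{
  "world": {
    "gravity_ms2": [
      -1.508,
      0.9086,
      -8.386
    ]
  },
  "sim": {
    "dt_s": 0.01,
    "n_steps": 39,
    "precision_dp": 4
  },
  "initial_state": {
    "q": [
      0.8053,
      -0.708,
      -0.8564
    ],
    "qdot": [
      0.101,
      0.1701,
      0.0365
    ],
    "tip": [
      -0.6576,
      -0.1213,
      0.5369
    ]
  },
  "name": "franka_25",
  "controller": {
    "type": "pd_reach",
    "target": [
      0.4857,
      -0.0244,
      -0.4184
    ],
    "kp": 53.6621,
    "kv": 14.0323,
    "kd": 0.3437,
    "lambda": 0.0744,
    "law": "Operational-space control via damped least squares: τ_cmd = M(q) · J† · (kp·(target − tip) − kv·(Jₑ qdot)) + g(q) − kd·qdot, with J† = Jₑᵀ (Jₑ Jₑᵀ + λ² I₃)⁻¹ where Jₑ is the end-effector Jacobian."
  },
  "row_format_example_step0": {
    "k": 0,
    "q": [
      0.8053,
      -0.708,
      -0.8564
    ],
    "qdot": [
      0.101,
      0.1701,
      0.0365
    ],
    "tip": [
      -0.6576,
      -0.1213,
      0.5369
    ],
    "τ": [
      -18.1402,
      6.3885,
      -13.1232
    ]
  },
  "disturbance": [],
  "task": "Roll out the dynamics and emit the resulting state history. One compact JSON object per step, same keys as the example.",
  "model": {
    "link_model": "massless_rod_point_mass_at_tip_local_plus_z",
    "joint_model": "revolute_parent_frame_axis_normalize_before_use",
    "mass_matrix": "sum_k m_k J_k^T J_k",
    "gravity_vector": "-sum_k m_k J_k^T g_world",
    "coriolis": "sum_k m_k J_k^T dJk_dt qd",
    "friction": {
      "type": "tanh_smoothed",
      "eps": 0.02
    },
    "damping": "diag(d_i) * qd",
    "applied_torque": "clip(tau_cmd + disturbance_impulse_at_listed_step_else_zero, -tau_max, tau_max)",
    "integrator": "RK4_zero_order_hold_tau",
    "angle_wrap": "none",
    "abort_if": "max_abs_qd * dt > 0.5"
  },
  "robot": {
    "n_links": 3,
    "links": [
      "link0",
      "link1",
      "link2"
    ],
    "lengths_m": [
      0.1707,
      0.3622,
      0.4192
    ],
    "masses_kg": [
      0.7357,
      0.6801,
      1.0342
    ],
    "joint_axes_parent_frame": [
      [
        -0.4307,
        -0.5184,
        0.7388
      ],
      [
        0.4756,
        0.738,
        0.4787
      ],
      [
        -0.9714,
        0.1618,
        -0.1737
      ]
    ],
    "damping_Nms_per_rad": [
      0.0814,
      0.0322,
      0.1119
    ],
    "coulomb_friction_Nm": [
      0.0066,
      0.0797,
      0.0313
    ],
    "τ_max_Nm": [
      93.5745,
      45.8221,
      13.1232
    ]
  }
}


{"k":1,"q":[0.7928,-0.7164,-0.8692],"qdot":[-2.5687,-1.8228,-2.5752],"tip":[-0.6551,-0.1216,0.5357],"\u03c4":[-16.1858,7.1949,-12.2724]}
{"k":2,"q":[0.7567,-0.7423,-0.906],"qdot":[-4.5946,-3.3203,-4.7552],"tip":[-0.6486,-0.1219,0.5311],"\u03c4":[-14.2661,7.3225,-10.4182]}
{"k":3,"q":[0.7039,-0.7806,-0.9619],"qdot":[-5.9204,-4.2852,-6.4179],"tip":[-0.6385,-0.1221,0.5234],"\u03c4":[-12.3572,7.0012,-9.068]}
{"k":4,"q":[0.6406,-0.8264,-1.0325],"qdot":[-6.7013,-4.8583,-7.6629],"tip":[-0.6253,-0.122,0.5134],"\u03c4":[-10.487,6.477,-8.0305]}
{"k":5,"q":[0.5715,-0.8767,-1.1137],"qdot":[-7.0864,-5.1737,-8.5709],"tip":[-0.6095,-0.1214,0.5012],"\u03c4":[-8.6939,5.9029,-7.1737]}
{"k":6,"q":[0.5,-0.9292,-1.2027],"qdot":[-7.1931,-5.3364,-9.2116],"tip":[-0.5913,-0.1204,0.4872],"\u03c4":[-7.0073,5.3493,-6.4104]}
{"k":7,"q":[0.4285,-0.983,-1.2971],"qdot":[-7.1048,-5.4216,-9.6446],"tip":[-0.571,-0.1188,0.4718],"\u03c4":[-5.4402,4.8344,-5.6887]}
{"k":8,"q":[0.3586,-1.0375,-1.3949],"qdot":[-6.8774,-5.4803,-9.9191],"tip":[-0.549,-0.1167,0.4552],"\u03c4":[-3.9898,4.3503,-4.9822]}
{"k":9,"q":[0.2915,-1.0925,-1.4949],"qdot":[-6.5466,-5.5465,-10.0745],"tip":[-0.5255,-0.1142,0.4377],"\u03c4":[-2.6409,3.8809,-4.282]}
{"k":10,"q":[0.2281,-1.1484,-1.596],"qdot":[-6.1336,-5.6426,-10.1409],"tip":[-0.5008,-0.1113,0.4196],"\u03c4":[-1.3694,3.4098,-3.5894]}
{"k":11,"q":[0.1692,-1.2055,-1.6974],"qdot":[-5.6496,-5.7834,-10.1413],"tip":[-0.475,-0.1081,0.4011],"\u03c4":[-0.1454,2.9242,-2.9108]}
{"k":12,"q":[0.1154,-1.2642,-1.7985],"qdot":[-5.0977,-5.978,-10.0929],"tip":[-0.4485,-0.1047,0.3826],"\u03c4":[1.065,2.4156,-2.2535]}
{"k":13,"q":[0.0676,-1.3252,-1.899],"qdot":[-4.475,-6.2313,-10.0087],"tip":[-0.4213,-0.1011,0.3643],"\u03c4":[2.2997,1.8793,-1.6232]}
{"k":14,"q":[0.0263,-1.389,-1.9985],"qdot":[-3.7724,-6.5443,-9.8991],"tip":[-0.3937,-0.0973,0.3465],"\u03c4":[3.601,1.3153,-1.0222]}
{"k":15,"q":[-0.0074,-1.4563,-2.0969],"qdot":[-2.9741,-6.9143,-9.774],"tip":[-0.3659,-0.0935,0.3295],"\u03c4":[5.0179,0.7292,-0.448]}
{"k":16,"q":[-0.0326,-1.5275,-2.1939],"qdot":[-2.0559,-7.334,-9.6442],"tip":[-0.338,-0.0896,0.3136],"\u03c4":[6.6102,0.1372,0.1082]}
{"k":17,"q":[-0.0479,-1.6031,-2.2897],"qdot":[-0.9822,-7.7917,-9.5238],"tip":[-0.3103,-0.0855,0.2991],"\u03c4":[8.4547,-0.4253,0.6626]}
{"k":18,"q":[-0.0514,-1.6834,-2.3845],"qdot":[0.2983,-8.2685,-9.432],"tip":[-0.2831,-0.0813,0.2862],"\u03c4":[10.6491,-0.8836,1.2415]}
{"k":19,"q":[-0.0408,-1.7684,-2.4785],"qdot":[1.8569,-8.7326,-9.395],"tip":[-0.2565,-0.0765,0.2753],"\u03c4":[13.289,-1.082,1.8856]}
{"k":20,"q":[-0.0127,-1.8578,-2.5727],"qdot":[3.7881,-9.1225,-9.4449],"tip":[-0.231,-0.0709,0.2667],"\u03c4":[16.2871,-0.6991,2.6554]}
{"k":21,"q":[0.0369,-1.9501,-2.6678],"qdot":[6.1766,-9.3063,-9.6076],"tip":[-0.207,-0.0638,0.2607],"\u03c4":[18.5211,0.8475,3.6275]}
{"k":22,"q":[0.1123,-2.042,-2.7649],"qdot":[8.9347,-9.0043,-9.8446],"tip":[-0.1854,-0.0542,0.258],"\u03c4":[15.2066,3.8463,4.8429]}
{"k":23,"q":[0.2136,-2.1264,-2.8635],"qdot":[11.2746,-7.7808,-9.8846],"tip":[-0.1676,-0.0409,0.2588],"\u03c4":[-0.5879,5.4402,6.23]}
{"k":24,"q":[0.3279,-2.1938,-2.9591],"qdot":[11.475,-5.6469,-9.2066],"tip":[-0.155,-0.0235,0.2628],"\u03c4":[-18.7729,2.0657,7.658]}
{"k":25,"q":[0.432,-2.2402,-3.0443],"qdot":[9.2813,-3.6925,-7.8425],"tip":[-0.1477,-0.0037,0.2684],"\u03c4":[-25.7423,-2.1285,8.7112]}
{"k":26,"q":[0.51,-2.2715,-3.1152],"qdot":[6.3394,-2.6674,-6.3436],"tip":[-0.1437,0.0157,0.2739],"\u03c4":[-25.0116,-3.9552,8.9753]}
{"k":27,"q":[0.56,-2.2964,-3.1718],"qdot":[3.7086,-2.396,-5.0033],"tip":[-0.1412,0.0331,0.2785],"\u03c4":[-21.9008,-4.0394,8.5205]}
{"k":28,"q":[0.5864,-2.3207,-3.2162],"qdot":[1.623,-2.5046,-3.8711],"tip":[-0.1389,0.0474,0.2824],"\u03c4":[-18.7112,-3.5521,7.6285]}
{"k":29,"q":[0.5945,-2.3469,-3.2501],"qdot":[0.0055,-2.7591,-2.9225],"tip":[-0.1364,0.0588,0.2857],"\u03c4":[-16.1709,-3.1962,6.5422]}
{"k":30,"q":[0.588,-2.376,-3.2753],"qdot":[-1.2819,-3.0666,-2.1239],"tip":[-0.1334,0.0673,0.2886],"\u03c4":[-14.4233,-3.2776,5.4166]}
{"k":31,"q":[0.5698,-2.4085,-3.2932],"qdot":[-2.368,-3.4143,-1.4447],"tip":[-0.1298,0.0732,0.2912],"\u03c4":[-13.4176,-3.894,4.3372]}
{"k":32,"q":[0.5412,-2.4447,-3.3047],"qdot":[-3.3578,-3.8246,-0.8577],"tip":[-0.1255,0.0768,0.2936],"\u03c4":[-13.0501,-5.0492,3.3449]}
{"k":33,"q":[0.5028,-2.4855,-3.3107],"qdot":[-4.3374,-4.3285,-0.3368],"tip":[-0.1206,0.0785,0.2956],"\u03c4":[-13.1945,-6.6977,2.455]}
{"k":34,"q":[0.4543,-2.532,-3.3117],"qdot":[-5.3812,-4.9503,0.1454],"tip":[-0.1149,0.0784,0.2972],"\u03c4":[-13.6842,-8.7376,1.6698]}
{"k":35,"q":[0.3947,-2.5854,-3.308],"qdot":[-6.5551,-5.6943,0.6182],"tip":[-0.1086,0.077,0.2981],"\u03c4":[-14.2701,-10.9682,0.9892]}
{"k":36,"q":[0.3225,-2.6467,-3.2994],"qdot":[-7.92,-6.5256,1.1215],"tip":[-0.1015,0.0743,0.2982],"\u03c4":[-14.5857,-13.0449,0.3946]}
{"k":37,"q":[0.2356,-2.7164,-3.2855],"qdot":[-9.5197,-7.3579,1.6915],"tip":[-0.0933,0.0707,0.297],"\u03c4":[-14.1789,-14.4833,-0.1206]}
{"k":38,"q":[0.1315,-2.7937,-3.2654],"qdot":[-11.3627,-8.0518,2.3516],"tip":[-0.084,0.0662,0.2941],"\u03c4":[-12.6761,-14.8038,-0.5566]}
{"k":39,"q":[0.0082,-2.8766,-3.2384],"qdot":[-13.3872,-8.4546,3.0869],"tip":[-0.0731,0.0612,0.2892]}


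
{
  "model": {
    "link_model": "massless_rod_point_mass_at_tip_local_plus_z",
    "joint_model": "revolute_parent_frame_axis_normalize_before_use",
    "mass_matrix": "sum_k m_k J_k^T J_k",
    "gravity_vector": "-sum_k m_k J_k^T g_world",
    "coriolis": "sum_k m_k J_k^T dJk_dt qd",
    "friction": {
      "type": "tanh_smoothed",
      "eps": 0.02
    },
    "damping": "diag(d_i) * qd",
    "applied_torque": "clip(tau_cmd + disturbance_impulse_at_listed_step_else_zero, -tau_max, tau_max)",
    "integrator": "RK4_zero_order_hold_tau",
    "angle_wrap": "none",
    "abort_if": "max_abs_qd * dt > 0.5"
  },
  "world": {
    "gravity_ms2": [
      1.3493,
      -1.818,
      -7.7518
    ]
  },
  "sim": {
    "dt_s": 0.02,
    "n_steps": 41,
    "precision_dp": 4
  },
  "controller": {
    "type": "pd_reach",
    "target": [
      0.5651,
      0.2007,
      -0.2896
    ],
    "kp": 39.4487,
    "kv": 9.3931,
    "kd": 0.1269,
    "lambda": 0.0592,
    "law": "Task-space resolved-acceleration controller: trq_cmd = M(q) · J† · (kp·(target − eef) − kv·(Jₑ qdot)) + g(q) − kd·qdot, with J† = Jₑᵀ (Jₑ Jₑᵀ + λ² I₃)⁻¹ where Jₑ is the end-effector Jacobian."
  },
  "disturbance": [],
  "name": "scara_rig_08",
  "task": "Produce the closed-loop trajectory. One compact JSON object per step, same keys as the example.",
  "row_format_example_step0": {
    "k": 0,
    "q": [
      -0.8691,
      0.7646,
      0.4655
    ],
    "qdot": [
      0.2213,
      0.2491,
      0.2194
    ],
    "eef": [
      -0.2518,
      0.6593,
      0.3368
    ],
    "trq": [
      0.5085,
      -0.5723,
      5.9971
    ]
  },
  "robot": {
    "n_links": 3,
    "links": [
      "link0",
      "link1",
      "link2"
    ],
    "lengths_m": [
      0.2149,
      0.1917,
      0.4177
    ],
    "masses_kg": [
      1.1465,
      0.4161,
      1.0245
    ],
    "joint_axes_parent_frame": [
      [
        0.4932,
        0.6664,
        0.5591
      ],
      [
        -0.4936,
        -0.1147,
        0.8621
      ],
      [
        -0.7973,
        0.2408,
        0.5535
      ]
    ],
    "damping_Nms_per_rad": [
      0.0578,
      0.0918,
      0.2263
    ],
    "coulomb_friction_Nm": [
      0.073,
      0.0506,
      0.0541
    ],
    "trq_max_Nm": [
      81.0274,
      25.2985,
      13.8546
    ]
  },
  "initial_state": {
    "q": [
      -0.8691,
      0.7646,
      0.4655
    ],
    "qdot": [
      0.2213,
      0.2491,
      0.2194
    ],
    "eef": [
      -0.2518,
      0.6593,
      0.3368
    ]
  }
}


{"k":1,"q":[-0.8506,0.7519,0.5217],"qdot":[1.5486,-1.5044,5.2128],"eef":[-0.2479,0.6572,0.332],"trq":[1.1579,-1.0665,3.9339]}
{"k":2,"q":[-0.8147,0.7089,0.6533],"qdot":[1.9784,-2.796,7.8326],"eef":[-0.2371,0.6522,0.3206],"trq":[0.7988,-1.5886,2.5999]}
{"k":3,"q":[-0.7768,0.6431,0.8215],"qdot":[1.7854,-3.7612,8.9363],"eef":[-0.2221,0.6442,0.3048],"trq":[0.236,-2.0295,1.6486]}
{"k":4,"q":[-0.7463,0.5609,1.0031],"qdot":[1.2634,-4.4518,9.229],"eef":[-0.2044,0.6343,0.2861],"trq":[-0.1877,-2.3444,0.8858]}
{"k":5,"q":[-0.7279,0.4669,1.1864],"qdot":[0.5831,-4.9504,9.1366],"eef":[-0.1847,0.6231,0.2653],"trq":[-0.4329,-2.5223,0.2326]}
{"k":6,"q":[-0.7239,0.3644,1.3658],"qdot":[-0.1736,-5.3074,8.8528],"eef":[-0.1635,0.6115,0.2431],"trq":[-0.5601,-2.5838,-0.3318]}
{"k":7,"q":[-0.7353,0.2562,1.5384],"qdot":[-0.9581,-5.5288,8.4441],"eef":[-0.1414,0.6,0.2201],"trq":[-0.6456,-2.5671,-0.8095]}
{"k":8,"q":[-0.7625,0.1452,1.7013],"qdot":[-1.7521,-5.5775,7.8837],"eef":[-0.1188,0.5893,0.1965],"trq":[-0.6965,-2.5131,-1.193]}
{"k":9,"q":[-0.8053,0.0354,1.8513],"qdot":[-2.5172,-5.3913,7.1323],"eef":[-0.0963,0.58,0.1727],"trq":[-0.7184,-2.4584,-1.4775]}
{"k":10,"q":[-0.8627,-0.0678,1.9842],"qdot":[-3.2111,-4.9062,6.1531],"eef":[-0.0739,0.5725,0.1486],"trq":[-0.6852,-2.4319,-1.6631]}
{"k":11,"q":[-0.933,-0.1583,2.0954],"qdot":[-3.7984,-4.1133,4.9676],"eef":[-0.0516,0.5671,0.1242],"trq":[-0.5453,-2.4498,-1.76]}
{"k":12,"q":[-1.0138,-0.2307,2.182],"qdot":[-4.2651,-3.1138,3.7028],"eef":[-0.0288,0.5639,0.0993],"trq":[-0.2452,-2.5113,-1.7948]}
{"k":13,"q":[-1.1028,-0.2827,2.2443],"qdot":[-4.6202,-2.0893,2.5481],"eef":[-0.0047,0.5618,0.0736],"trq":[0.2343,-2.6055,-1.807]}
{"k":14,"q":[-1.1978,-0.3152,2.2857],"qdot":[-4.8782,-1.1798,1.6295],"eef":[0.0213,0.5599,0.0472],"trq":[0.8648,-2.7249,-1.832]}
{"k":15,"q":[-1.2971,-0.331,2.3113],"qdot":[-5.0461,-0.4167,0.9514],"eef":[0.0494,0.5568,0.0202],"trq":[1.5916,-2.8716,-1.8883]}
{"k":16,"q":[-1.3989,-0.3327,2.3252],"qdot":[-5.127,0.2089,0.4761],"eef":[0.0796,0.5515,-0.0068],"trq":[2.3592,-3.044,-1.9812]}
{"k":17,"q":[-1.5015,-0.3238,2.3318],"qdot":[-5.13,0.6803,0.1921],"eef":[0.1116,0.5432,-0.0334],"trq":[3.1171,-3.2245,-2.1108]}
{"k":18,"q":[-1.6033,-0.3054,2.3328],"qdot":[-5.0503,1.1329,-0.0615],"eef":[0.1446,0.5315,-0.0588],"trq":[3.828,-3.4351,-2.2571]}
{"k":19,"q":[-1.7029,-0.2794,2.3303],"qdot":[-4.9066,1.4639,-0.1874],"eef":[0.1781,0.5163,-0.0827],"trq":[4.4627,-3.6519,-2.4361]}
{"k":20,"q":[-1.799,-0.2466,2.3248],"qdot":[-4.7033,1.8098,-0.3632],"eef":[0.2111,0.4978,-0.1046],"trq":[4.9992,-3.8727,-2.598]}
{"k":21,"q":[-1.8906,-0.2075,2.3159],"qdot":[-4.4591,2.0941,-0.518],"eef":[0.2431,0.4765,-0.1242],"trq":[5.4258,-4.0737,-2.7441]}
{"k":22,"q":[-1.9771,-0.1634,2.3043],"qdot":[-4.1884,2.2975,-0.6377],"eef":[0.2735,0.453,-0.1413],"trq":[5.7375,-4.2411,-2.8689]}
{"k":23,"q":[-2.058,-0.1162,2.2907],"qdot":[-3.9026,2.4193,-0.7225],"eef":[0.3017,0.4278,-0.1559],"trq":[5.9368,-4.3669,-2.9673]}
{"k":24,"q":[-2.1331,-0.0672,2.2756],"qdot":[-3.6102,2.4665,-0.7765],"eef":[0.3274,0.4018,-0.168],"trq":[6.0315,-4.4476,-3.0361]}
{"k":25,"q":[-2.2024,-0.0179,2.2598],"qdot":[-3.3174,2.45,-0.8047],"eef":[0.3505,0.3756,-0.1779],"trq":[6.0321,-4.4837,-3.0746]}
{"k":26,"q":[-2.2658,0.0305,2.2435],"qdot":[-3.0284,2.3825,-0.8129],"eef":[0.3709,0.3498,-0.1857],"trq":[5.9509,-4.4786,-3.0839]}
{"k":27,"q":[-2.3236,0.0772,2.2273],"qdot":[-2.7461,2.2769,-0.8064],"eef":[0.3888,0.325,-0.1917],"trq":[5.8002,-4.4378,-3.0669]}
{"k":28,"q":[-2.3757,0.1214,2.2113],"qdot":[-2.4727,2.145,-0.7901],"eef":[0.4042,0.3014,-0.1962],"trq":[5.592,-4.3676,-3.0272]}
{"k":29,"q":[-2.4226,0.1629,2.1957],"qdot":[-2.21,1.9973,-0.7683],"eef":[0.4173,0.2796,-0.1994],"trq":[5.3379,-4.275,-2.9691]}
{"k":30,"q":[-2.4643,0.2013,2.1805],"qdot":[-1.9594,1.8425,-0.7444],"eef":[0.4286,0.2595,-0.2017],"trq":[5.0488,-4.1666,-2.8967]}
{"k":31,"q":[-2.5011,0.2367,2.1658],"qdot":[-1.7222,1.6874,-0.721],"eef":[0.438,0.2415,-0.2033],"trq":[4.7346,-4.0483,-2.8142]}
{"k":32,"q":[-2.5333,0.2689,2.1516],"qdot":[-1.4994,1.5372,-0.7],"eef":[0.446,0.2254,-0.2044],"trq":[4.4044,-3.9251,-2.7248]}
{"k":33,"q":[-2.5612,0.2983,2.1378],"qdot":[-1.2921,1.3955,-0.6826],"eef":[0.4527,0.2113,-0.2051],"trq":[4.0664,-3.8012,-2.6316]}
{"k":34,"q":[-2.5852,0.3249,2.1243],"qdot":[-1.1007,1.2647,-0.6693],"eef":[0.4584,0.1992,-0.2056],"trq":[3.7278,-3.6797,-2.5369]}
{"k":35,"q":[-2.6055,0.349,2.111],"qdot":[-0.9258,1.146,-0.6603],"eef":[0.4632,0.1889,-0.206],"trq":[3.3945,-3.563,-2.4428]}
{"k":36,"q":[-2.6224,0.3708,2.0979],"qdot":[-0.7674,1.0401,-0.6552],"eef":[0.4672,0.1802,-0.2064],"trq":[3.0715,-3.4527,-2.3505]}
{"k":37,"q":[-2.6363,0.3907,2.0848],"qdot":[-0.6254,0.9467,-0.6537],"eef":[0.4706,0.1732,-0.2069],"trq":[2.763,-3.3499,-2.2612]}
{"k":38,"q":[-2.6476,0.4088,2.0717],"qdot":[-0.4994,0.8653,-0.655],"eef":[0.4736,0.1675,-0.2074],"trq":[2.4719,-3.2553,-2.1756]}
{"k":39,"q":[-2.6565,0.4254,2.0586],"qdot":[-0.3889,0.7951,-0.6584],"eef":[0.4761,0.1631,-0.208],"trq":[2.2005,-3.169,-2.0943]}
{"k":40,"q":[-2.6633,0.4406,2.0454],"qdot":[-0.2932,0.7351,-0.6633],"eef":[0.4783,0.1598,-0.2087],"trq":[1.9501,-3.0911,-2.0176]}
{"k":41,"q":[-2.6683,0.4548,2.0321],"qdot":[-0.2112,0.6841,-0.6689],"eef":[0.4803,0.1575,-0.2096]}


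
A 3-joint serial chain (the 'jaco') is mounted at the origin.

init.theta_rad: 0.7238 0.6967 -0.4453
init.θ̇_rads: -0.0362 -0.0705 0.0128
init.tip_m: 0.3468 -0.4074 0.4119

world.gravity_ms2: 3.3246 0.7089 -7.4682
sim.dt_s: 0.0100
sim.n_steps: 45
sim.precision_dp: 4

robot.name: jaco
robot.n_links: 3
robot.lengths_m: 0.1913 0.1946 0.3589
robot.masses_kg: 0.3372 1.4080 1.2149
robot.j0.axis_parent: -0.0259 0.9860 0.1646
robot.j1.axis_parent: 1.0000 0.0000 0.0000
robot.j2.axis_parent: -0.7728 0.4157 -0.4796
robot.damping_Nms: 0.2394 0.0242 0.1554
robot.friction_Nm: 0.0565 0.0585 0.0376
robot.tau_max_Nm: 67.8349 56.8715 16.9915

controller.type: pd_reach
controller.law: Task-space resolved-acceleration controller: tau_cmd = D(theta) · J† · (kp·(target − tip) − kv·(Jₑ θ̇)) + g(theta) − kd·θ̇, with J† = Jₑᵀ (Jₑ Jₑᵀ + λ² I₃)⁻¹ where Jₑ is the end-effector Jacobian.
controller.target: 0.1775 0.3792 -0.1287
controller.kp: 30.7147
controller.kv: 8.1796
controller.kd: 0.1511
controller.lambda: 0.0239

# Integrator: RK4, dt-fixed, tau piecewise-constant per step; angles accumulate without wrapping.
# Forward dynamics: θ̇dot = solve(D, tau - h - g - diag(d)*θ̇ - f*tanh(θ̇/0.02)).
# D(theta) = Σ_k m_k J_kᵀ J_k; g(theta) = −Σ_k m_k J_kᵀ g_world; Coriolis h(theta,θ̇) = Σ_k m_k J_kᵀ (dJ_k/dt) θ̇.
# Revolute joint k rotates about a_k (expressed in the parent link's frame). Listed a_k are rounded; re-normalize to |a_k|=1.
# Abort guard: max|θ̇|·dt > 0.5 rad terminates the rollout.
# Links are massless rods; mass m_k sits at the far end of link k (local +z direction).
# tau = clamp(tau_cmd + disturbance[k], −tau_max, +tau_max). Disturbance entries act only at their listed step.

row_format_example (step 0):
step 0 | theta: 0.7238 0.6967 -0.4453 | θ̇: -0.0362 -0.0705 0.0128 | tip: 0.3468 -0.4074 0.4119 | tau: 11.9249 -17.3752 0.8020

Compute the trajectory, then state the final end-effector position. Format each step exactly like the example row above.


step 1 | theta: 0.7272 0.6838 -0.4673 | θ̇: 0.6905 -2.4855 -4.3425 | tip: 0.3468 -0.4062 0.4117 | tau: 9.5812 -15.8162 1.3198
step 2 | theta: 0.7366 0.6495 -0.5268 | θ̇: 1.1700 -4.3362 -7.4853 | tip: 0.3469 -0.4033 0.4101 | tau: 6.0791 -13.9144 1.4864
step 3 | theta: 0.7495 0.5994 -0.6122 | θ̇: 1.3839 -5.6780 -9.5302 | tip: 0.3474 -0.3984 0.4072 | tau: 2.0994 -11.8959 1.4290
step 4 | theta: 0.7634 0.5380 -0.7135 | θ̇: 1.3812 -6.5834 -10.6736 | tip: 0.3485 -0.3918 0.4031 | tau: -1.7747 -9.9913 1.2580
step 5 | theta: 0.7765 0.4692 -0.8228 | θ̇: 1.2358 -7.1520 -11.1714 | tip: 0.3504 -0.3834 0.3979 | tau: -5.2198 -8.3226 1.0588
step 6 | theta: 0.7877 0.3960 -0.9351 | θ̇: 1.0120 -7.4863 -11.2671 | tip: 0.3530 -0.3737 0.3918 | tau: -8.1241 -6.9100 0.8847
step 7 | theta: 0.7966 0.3203 -1.0471 | θ̇: 0.7518 -7.6694 -11.1442 | tip: 0.3563 -0.3627 0.3851 | tau: -10.4838 -5.7239 0.7617
step 8 | theta: 0.8027 0.2431 -1.1574 | θ̇: 0.4784 -7.7594 -10.9213 | tip: 0.3600 -0.3507 0.3779 | tau: -12.3358 -4.7224 0.6964
step 9 | theta: 0.8061 0.1654 -1.2652 | θ̇: 0.2033 -7.7922 -10.6662 | tip: 0.3641 -0.3379 0.3703 | tau: -13.7287 -3.8672 0.6850
step 10 | theta: 0.8067 0.0875 -1.3705 | θ̇: -0.0678 -7.7883 -10.4131 | tip: 0.3684 -0.3243 0.3626 | tau: -14.7136 -3.1278 0.7188
step 11 | theta: 0.8047 0.0098 -1.4734 | θ̇: -0.3310 -7.7576 -10.1752 | tip: 0.3727 -0.3102 0.3547 | tau: -15.3449 -2.4814 0.7875
step 12 | theta: 0.8001 -0.0675 -1.5740 | θ̇: -0.5868 -7.7079 -9.9603 | tip: 0.3769 -0.2954 0.3468 | tau: -15.6611 -1.9111 0.8820
step 13 | theta: 0.7930 -0.1442 -1.6725 | θ̇: -0.8341 -7.6421 -9.7678 | tip: 0.3808 -0.2802 0.3388 | tau: -15.7082 -1.4046 0.9937
step 14 | theta: 0.7835 -0.2202 -1.7693 | θ̇: -1.0719 -7.5620 -9.5943 | tip: 0.3844 -0.2645 0.3309 | tau: -15.5304 -0.9529 1.1154
step 15 | theta: 0.7717 -0.2953 -1.8643 | θ̇: -1.2994 -7.4690 -9.4356 | tip: 0.3876 -0.2486 0.3229 | tau: -15.1703 -0.5491 1.2413
step 16 | theta: 0.7576 -0.3694 -1.9579 | θ̇: -1.5154 -7.3647 -9.2875 | tip: 0.3903 -0.2323 0.3151 | tau: -14.6676 -0.1881 1.3670
step 17 | theta: 0.7415 -0.4425 -2.0500 | θ̇: -1.7193 -7.2509 -9.1459 | tip: 0.3924 -0.2158 0.3073 | tau: -14.0590 0.1345 1.4890
step 18 | theta: 0.7233 -0.5143 -2.1407 | θ̇: -1.9101 -7.1300 -9.0073 | tip: 0.3940 -0.1992 0.2996 | tau: -13.3776 0.4222 1.6050
step 19 | theta: 0.7034 -0.5850 -2.2300 | θ̇: -2.0873 -7.0046 -8.8690 | tip: 0.3951 -0.1825 0.2920 | tau: -12.6519 0.6780 1.7133
step 20 | theta: 0.6817 -0.6544 -2.3179 | θ̇: -2.2505 -6.8776 -8.7284 | tip: 0.3955 -0.1658 0.2844 | tau: -11.9062 0.9047 1.8130
step 21 | theta: 0.6585 -0.7225 -2.4044 | θ̇: -2.3994 -6.7524 -8.5839 | tip: 0.3954 -0.1492 0.2769 | tau: -11.1603 1.1046 1.9034
step 22 | theta: 0.6338 -0.7894 -2.4894 | θ̇: -2.5339 -6.6322 -8.4341 | tip: 0.3947 -0.1328 0.2695 | tau: -10.4296 1.2798 1.9845
step 23 | theta: 0.6079 -0.8551 -2.5730 | θ̇: -2.6543 -6.5206 -8.2781 | tip: 0.3934 -0.1166 0.2621 | tau: -9.7257 1.4319 2.0565
step 24 | theta: 0.5808 -0.9198 -2.6549 | θ̇: -2.7608 -6.4211 -8.1154 | tip: 0.3917 -0.1007 0.2548 | tau: -9.0565 1.5619 2.1197
step 25 | theta: 0.5528 -0.9835 -2.7351 | θ̇: -2.8543 -6.3374 -7.9459 | tip: 0.3895 -0.0852 0.2474 | tau: -8.4269 1.6699 2.1748
step 26 | theta: 0.5239 -1.0466 -2.8137 | θ̇: -2.9354 -6.2729 -7.7698 | tip: 0.3869 -0.0702 0.2402 | tau: -7.8393 1.7547 2.2224
step 27 | theta: 0.4942 -1.1091 -2.8904 | θ̇: -3.0054 -6.2312 -7.5878 | tip: 0.3839 -0.0557 0.2329 | tau: -7.2943 1.8135 2.2636
step 28 | theta: 0.4639 -1.1713 -2.9653 | θ̇: -3.0656 -6.2157 -7.4007 | tip: 0.3806 -0.0418 0.2256 | tau: -6.7905 1.8409 2.2995
step 29 | theta: 0.4330 -1.2335 -3.0383 | θ̇: -3.1173 -6.2302 -7.2096 | tip: 0.3770 -0.0286 0.2182 | tau: -6.3257 1.8276 2.3312
step 30 | theta: 0.4016 -1.2960 -3.1094 | θ̇: -3.1621 -6.2788 -7.0159 | tip: 0.3732 -0.0162 0.2108 | tau: -5.8967 1.7579 2.3604
step 31 | theta: 0.3698 -1.3592 -3.1785 | θ̇: -3.2009 -6.3673 -6.8205 | tip: 0.3692 -0.0047 0.2034 | tau: -5.4994 1.6057 2.3889
step 32 | theta: 0.3377 -1.4235 -3.2457 | θ̇: -3.2341 -6.5048 -6.6230 | tip: 0.3651 0.0059 0.1958 | tau: -5.1290 1.3267 2.4188
step 33 | theta: 0.3052 -1.4896 -3.3109 | θ̇: -3.2601 -6.7073 -6.4211 | tip: 0.3610 0.0154 0.1881 | tau: -4.7793 0.8424 2.4524
step 34 | theta: 0.2726 -1.5581 -3.3740 | θ̇: -3.2744 -7.0044 -6.2076 | tip: 0.3568 0.0236 0.1802 | tau: -4.4416 0.0103 2.4927
step 35 | theta: 0.2399 -1.6304 -3.4348 | θ̇: -3.2668 -7.4519 -5.9668 | tip: 0.3528 0.0305 0.1722 | tau: -4.1023 -1.4228 2.5435
step 36 | theta: 0.2075 -1.7084 -3.4929 | θ̇: -3.2148 -8.1516 -5.6655 | tip: 0.3489 0.0358 0.1640 | tau: -3.7409 -3.7477 2.6108
step 37 | theta: 0.1761 -1.7955 -3.5475 | θ̇: -3.0654 -9.2560 -5.2348 | tip: 0.3452 0.0393 0.1557 | tau: -3.3518 -5.7690 2.7065
step 38 | theta: 0.1471 -1.8952 -3.5965 | θ̇: -2.6909 -10.6832 -4.5563 | tip: 0.3421 0.0405 0.1472 | tau: -3.0865 0.2533 2.8583
step 39 | theta: 0.1237 -2.0033 -3.6377 | θ̇: -1.9454 -10.9093 -3.6493 | tip: 0.3397 0.0392 0.1388 | tau: -3.1155 11.5851 3.0833
step 40 | theta: 0.1088 -2.1028 -3.6702 | θ̇: -1.0556 -8.9981 -2.8522 | tip: 0.3384 0.0362 0.1305 | tau: -3.2648 15.8782 3.3334
step 41 | theta: 0.1019 -2.1794 -3.6959 | θ̇: -0.3660 -6.3268 -2.3503 | tip: 0.3382 0.0328 0.1226 | tau: -3.4393 16.3109 3.5223
step 42 | theta: 0.1005 -2.2291 -3.7181 | θ̇: 0.0334 -3.6207 -2.1313 | tip: 0.3384 0.0298 0.1149 | tau: -3.6109 15.6498 3.6109
step 43 | theta: 0.1017 -2.2525 -3.7393 | θ̇: 0.1706 -1.0774 -2.1415 | tip: 0.3390 0.0277 0.1074 | tau: -3.7711 14.5969 3.6021
step 44 | theta: 0.1033 -2.2518 -3.7614 | θ̇: 0.1324 1.2053 -2.2959 | tip: 0.3395 0.0268 0.1000 | tau: -3.9343 13.2048 3.5105
step 45 | theta: 0.1038 -2.2299 -3.7856 | θ̇: -0.0269 3.1644 -2.5554 | tip: 0.3398 0.0273 0.0927
final tip position (m): 0.3398 0.0273 0.0927


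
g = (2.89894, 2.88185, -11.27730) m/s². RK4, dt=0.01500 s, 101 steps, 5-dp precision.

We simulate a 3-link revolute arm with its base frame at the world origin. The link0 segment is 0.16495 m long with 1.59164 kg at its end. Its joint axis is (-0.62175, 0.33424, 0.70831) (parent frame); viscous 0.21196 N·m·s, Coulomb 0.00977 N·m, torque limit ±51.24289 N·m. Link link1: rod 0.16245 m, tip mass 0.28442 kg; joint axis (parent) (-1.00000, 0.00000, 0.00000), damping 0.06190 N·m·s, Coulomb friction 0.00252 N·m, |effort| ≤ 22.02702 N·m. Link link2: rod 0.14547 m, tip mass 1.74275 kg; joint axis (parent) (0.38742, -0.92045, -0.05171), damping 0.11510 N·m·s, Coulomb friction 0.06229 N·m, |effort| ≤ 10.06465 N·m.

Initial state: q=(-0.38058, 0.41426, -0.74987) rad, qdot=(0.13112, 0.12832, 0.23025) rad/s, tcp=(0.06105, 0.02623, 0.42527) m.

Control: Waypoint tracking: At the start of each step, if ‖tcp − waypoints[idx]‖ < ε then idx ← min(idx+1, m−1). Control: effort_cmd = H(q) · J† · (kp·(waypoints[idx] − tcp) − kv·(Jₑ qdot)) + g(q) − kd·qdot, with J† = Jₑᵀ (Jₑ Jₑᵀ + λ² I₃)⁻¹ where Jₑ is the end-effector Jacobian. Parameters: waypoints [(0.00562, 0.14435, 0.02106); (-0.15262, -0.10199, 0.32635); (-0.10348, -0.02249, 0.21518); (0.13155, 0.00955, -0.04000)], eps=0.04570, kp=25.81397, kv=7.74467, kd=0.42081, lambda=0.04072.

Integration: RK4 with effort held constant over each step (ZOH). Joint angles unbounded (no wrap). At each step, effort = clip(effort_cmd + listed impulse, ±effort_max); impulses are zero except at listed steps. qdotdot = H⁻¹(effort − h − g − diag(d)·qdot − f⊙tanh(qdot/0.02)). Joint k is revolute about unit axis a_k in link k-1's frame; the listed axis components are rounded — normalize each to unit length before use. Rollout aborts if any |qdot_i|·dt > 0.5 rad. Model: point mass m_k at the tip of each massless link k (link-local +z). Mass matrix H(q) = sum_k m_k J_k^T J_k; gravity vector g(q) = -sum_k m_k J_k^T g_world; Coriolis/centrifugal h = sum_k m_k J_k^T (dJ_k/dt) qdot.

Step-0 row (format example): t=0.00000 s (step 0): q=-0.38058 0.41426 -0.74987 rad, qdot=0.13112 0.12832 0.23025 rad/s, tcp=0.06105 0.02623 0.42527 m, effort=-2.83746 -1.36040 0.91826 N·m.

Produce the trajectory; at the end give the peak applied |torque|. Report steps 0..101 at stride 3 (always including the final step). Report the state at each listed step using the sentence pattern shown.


t=0.04500 s (step 3): q=-0.41578 0.47783 -0.76078 rad, qdot=-1.13413 1.97719 -0.58271 rad/s, tcp=0.06325 0.03082 0.41998 m, effort=-2.62166 -2.79567 1.63033 N·m.
t=0.09000 s (step 6): q=-0.46518 0.57026 -0.79364 rad, qdot=-1.03850 2.10738 -0.82100 rad/s, tcp=0.06939 0.03683 0.40953 m, effort=-2.80839 -3.36289 1.89557 N·m.
t=0.13500 s (step 9): q=-0.50736 0.66486 -0.83206 rad, qdot=-0.84015 2.10151 -0.86660 rad/s, tcp=0.07786 0.04379 0.39667 m, effort=-2.97339 -3.82047 2.00608 N·m.
t=0.18000 s (step 12): q=-0.54000 0.75786 -0.87131 rad, qdot=-0.61970 2.04234 -0.86497 rad/s, tcp=0.08760 0.05143 0.38207 m, effort=-3.10972 -4.20900 2.05459 N·m.
t=0.22500 s (step 15): q=-0.56266 0.84755 -0.91014 rad, qdot=-0.39804 1.95700 -0.84699 rad/s, tcp=0.09786 0.05958 0.36607 m, effort=-3.22552 -4.53973 2.06164 N·m.
t=0.27000 s (step 18): q=-0.57549 0.93310 -0.94792 rad, qdot=-0.18406 1.85967 -0.81666 rad/s, tcp=0.10803 0.06813 0.34897 m, effort=-3.33121 -4.81697 2.03028 N·m.
t=0.31500 s (step 21): q=-0.57900 1.01420 -0.98407 rad, qdot=0.01322 1.76317 -0.76894 rad/s, tcp=0.11765 0.07703 0.33102 m, effort=-3.43474 -5.04444 1.95852 N·m.
t=0.36000 s (step 24): q=-0.57420 1.09116 -1.01768 rad, qdot=0.19052 1.66809 -0.71060 rad/s, tcp=0.12636 0.08621 0.31248 m, effort=-3.53877 -5.22139 1.85114 N·m.
t=0.40500 s (step 27): q=-0.56171 1.16371 -1.04865 rad, qdot=0.35238 1.57020 -0.64721 rad/s, tcp=0.13393 0.09558 0.29359 m, effort=-3.65256 -5.34653 1.71169 N·m.
t=0.45000 s (step 30): q=-0.54244 1.23197 -1.07659 rad, qdot=0.49227 1.47600 -0.57707 rad/s, tcp=0.14021 0.10504 0.27456 m, effort=-3.77119 -5.42407 1.54404 N·m.
t=0.49500 s (step 33): q=-0.51741 1.29610 -1.10130 rad, qdot=0.60911 1.38516 -0.50448 rad/s, tcp=0.14516 0.11445 0.25559 m, effort=-3.88844 -5.45668 1.35601 N·m.
t=0.54000 s (step 36): q=-0.48766 1.35624 -1.12274 rad, qdot=0.70305 1.29701 -0.43282 rad/s, tcp=0.14877 0.12366 0.23685 m, effort=-3.99797 -5.44811 1.15544 N·m.
t=0.58500 s (step 39): q=-0.45418 1.41248 -1.14101 rad, qdot=0.77530 1.21086 -0.36473 rad/s, tcp=0.15111 0.13253 0.21849 m, effort=-4.09481 -5.40299 0.94956 N·m.
t=0.63000 s (step 42): q=-0.41792 1.46492 -1.15630 rad, qdot=0.82770 1.12630 -0.30201 rad/s, tcp=0.15228 0.14092 0.20065 m, effort=-4.17589 -5.32656 0.74455 N·m.
t=0.67500 s (step 45): q=-0.37972 1.51360 -1.16889 rad, qdot=0.86248 1.04332 -0.24577 rad/s, tcp=0.15239 0.14872 0.18345 m, effort=-4.23996 -5.22438 0.54539 N·m.
t=0.72000 s (step 48): q=-0.34032 1.55862 -1.17907 rad, qdot=0.88202 0.96219 -0.19656 rad/s, tcp=0.15159 0.15588 0.16699 m, effort=-4.28721 -5.10204 0.35583 N·m.
t=0.76500 s (step 51): q=-0.30036 1.60005 -1.18717 rad, qdot=0.88869 0.88340 -0.15450 rad/s, tcp=0.15002 0.16236 0.15134 m, effort=-4.31878 -4.96484 0.17848 N·m.
t=0.81000 s (step 54): q=-0.26034 1.63803 -1.19351 rad, qdot=0.88480 0.80751 -0.11936 rad/s, tcp=0.14781 0.16816 0.13656 m, effort=-4.33641 -4.81761 0.01493 N·m.
t=0.85500 s (step 57): q=-0.22071 1.67267 -1.19839 rad, qdot=0.87246 0.73505 -0.09072 rad/s, tcp=0.14510 0.17329 0.12266 m, effort=-4.34207 -4.66457 -0.13407 N·m.
t=0.90000 s (step 60): q=-0.18180 1.70416 -1.20209 rad, qdot=0.85361 0.66644 -0.06808 rad/s, tcp=0.14202 0.17779 0.10966 m, effort=-4.33781 -4.50925 -0.26838 N·m.
t=0.94500 s (step 63): q=-0.14385 1.73265 -1.20488 rad, qdot=0.83007 0.60186 -0.05114 rad/s, tcp=0.13865 0.18170 0.09754 m, effort=-4.32557 -4.35446 -0.38826 N·m.
t=0.99000 s (step 66): q=-0.10705 1.75834 -1.20702 rad, qdot=0.80350 0.54134 -0.03983 rad/s, tcp=0.13510 0.18508 0.08629 m, effort=-4.30710 -4.20233 -0.49421 N·m.
t=1.03500 s (step 69): q=-0.07149 1.78141 -1.20875 rad, qdot=0.77494 0.48512 -0.03325 rad/s, tcp=0.13143 0.18797 0.07587 m, effort=-4.28382 -4.05450 -0.58740 N·m.
t=1.08000 s (step 72): q=-0.03725 1.80205 -1.21025 rad, qdot=0.74496 0.43353 -0.02982 rad/s, tcp=0.12770 0.19043 0.06623 m, effort=-4.25694 -3.91223 -0.66947 N·m.
t=1.12500 s (step 75): q=-0.00438 1.82048 -1.21164 rad, qdot=0.71416 0.38656 -0.02837 rad/s, tcp=0.12398 0.19252 0.05734 m, effort=-4.22756 -3.77632 -0.74192 N·m.
t=1.17000 s (step 78): q=0.02709 1.83690 -1.21299 rad, qdot=0.68311 0.34394 -0.02825 rad/s, tcp=0.12029 0.19427 0.04915 m, effort=-4.19662 -3.64724 -0.80594 N·m.
t=1.21500 s (step 81): q=0.05716 1.85149 -1.21434 rad, qdot=0.65234 0.30536 -0.02916 rad/s, tcp=0.11667 0.19574 0.04160 m, effort=-4.16486 -3.52523 -0.86249 N·m.
t=1.26000 s (step 84): q=0.08586 1.86444 -1.21574 rad, qdot=0.62224 0.27047 -0.03092 rad/s, tcp=0.11314 0.19696 0.03465 m, effort=-4.13287 -3.41031 -0.91245 N·m.
t=1.30500 s (step 87): q=0.11322 1.87589 -1.21723 rad, qdot=0.59312 0.23892 -0.03347 rad/s, tcp=0.10971 0.19798 0.02825 m, effort=-4.10106 -3.30237 -0.95654 N·m.
t=1.35000 s (step 90): q=0.13929 1.88600 -1.21884 rad, qdot=0.56519 0.21041 -0.03679 rad/s, tcp=0.10639 0.19883 0.02236 m, effort=-4.06976 -3.20117 -0.99545 N·m.
t=1.39500 s (step 93): q=0.16413 1.89489 -1.22061 rad, qdot=0.53863 0.18460 -0.04091 rad/s, tcp=0.10320 0.19952 0.01693 m, effort=-4.03916 -3.10641 -1.02978 N·m.
t=1.44000 s (step 96): q=0.18781 1.90267 -1.22258 rad, qdot=0.51350 0.16125 -0.04581 rad/s, tcp=0.10013 0.20008 0.01194 m, effort=-4.00943 -3.01771 -1.06009 N·m.
t=1.48500 s (step 99): q=0.21039 1.90945 -1.22478 rad, qdot=0.48985 0.14010 -0.05140 rad/s, tcp=0.09719 0.20053 0.00734 m, effort=-3.98065 -2.93469 -1.08696 N·m.
t=1.51500 s (step 101): q=0.22486 1.91347 -1.22639 rad, qdot=0.47488 0.12713 -0.05546 rad/s, tcp=0.09530 0.20078 0.00447 m.
max |effort| (N·m): 5.45819


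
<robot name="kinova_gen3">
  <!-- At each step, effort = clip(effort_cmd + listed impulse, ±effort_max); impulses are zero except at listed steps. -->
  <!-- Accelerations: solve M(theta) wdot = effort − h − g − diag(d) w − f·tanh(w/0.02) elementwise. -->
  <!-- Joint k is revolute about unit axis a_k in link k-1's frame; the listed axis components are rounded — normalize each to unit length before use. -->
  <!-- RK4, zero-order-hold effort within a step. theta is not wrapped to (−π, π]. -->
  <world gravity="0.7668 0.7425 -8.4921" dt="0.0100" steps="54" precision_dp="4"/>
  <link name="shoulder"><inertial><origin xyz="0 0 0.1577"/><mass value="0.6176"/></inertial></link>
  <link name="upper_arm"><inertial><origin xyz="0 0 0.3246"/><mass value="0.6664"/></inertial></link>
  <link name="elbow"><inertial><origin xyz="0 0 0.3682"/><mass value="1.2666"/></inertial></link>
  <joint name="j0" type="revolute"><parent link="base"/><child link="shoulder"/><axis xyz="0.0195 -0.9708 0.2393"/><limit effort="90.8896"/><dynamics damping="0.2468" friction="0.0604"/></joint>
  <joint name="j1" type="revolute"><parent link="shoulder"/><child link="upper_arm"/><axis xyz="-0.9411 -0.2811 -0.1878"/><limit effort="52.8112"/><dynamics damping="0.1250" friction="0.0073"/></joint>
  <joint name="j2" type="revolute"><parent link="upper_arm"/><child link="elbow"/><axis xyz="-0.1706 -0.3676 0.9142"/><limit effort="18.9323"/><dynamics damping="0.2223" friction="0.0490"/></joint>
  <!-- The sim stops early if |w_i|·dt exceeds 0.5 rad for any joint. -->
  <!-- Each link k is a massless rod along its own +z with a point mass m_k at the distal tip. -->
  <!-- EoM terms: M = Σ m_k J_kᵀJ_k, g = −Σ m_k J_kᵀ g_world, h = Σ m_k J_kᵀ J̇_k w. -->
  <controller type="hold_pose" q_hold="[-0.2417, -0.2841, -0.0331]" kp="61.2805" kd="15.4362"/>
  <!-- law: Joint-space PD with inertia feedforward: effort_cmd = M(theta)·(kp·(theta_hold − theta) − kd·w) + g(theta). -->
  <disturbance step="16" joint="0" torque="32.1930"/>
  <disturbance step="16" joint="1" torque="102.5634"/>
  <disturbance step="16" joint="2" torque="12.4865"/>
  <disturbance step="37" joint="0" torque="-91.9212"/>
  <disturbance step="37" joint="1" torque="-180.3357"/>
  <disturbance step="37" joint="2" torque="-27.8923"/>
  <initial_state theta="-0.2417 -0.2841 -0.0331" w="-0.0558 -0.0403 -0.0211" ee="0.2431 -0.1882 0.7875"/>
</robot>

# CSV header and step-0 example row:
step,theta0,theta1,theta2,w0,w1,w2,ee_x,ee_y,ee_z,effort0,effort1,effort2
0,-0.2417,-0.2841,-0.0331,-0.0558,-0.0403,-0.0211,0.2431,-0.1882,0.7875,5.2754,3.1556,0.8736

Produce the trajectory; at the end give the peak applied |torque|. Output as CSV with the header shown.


step,theta0,theta1,theta2,w0,w1,w2,ee_x,ee_y,ee_z,effort0,effort1,effort2
1,-0.2422,-0.2845,-0.0331,-0.0440,-0.0326,-0.0366,0.2435,-0.1884,0.7873,5.1585,3.0807,0.8534
2,-0.2427,-0.2848,-0.0333,-0.0348,-0.0266,-0.0412,0.2439,-0.1887,0.7871,5.0542,3.0136,0.8348
3,-0.2430,-0.2851,-0.0334,-0.0273,-0.0217,-0.0411,0.2442,-0.1889,0.7869,4.9615,2.9536,0.8179
4,-0.2433,-0.2853,-0.0335,-0.0209,-0.0174,-0.0401,0.2444,-0.1890,0.7868,4.8793,2.9000,0.8030
5,-0.2435,-0.2855,-0.0336,-0.0155,-0.0137,-0.0386,0.2446,-0.1891,0.7867,4.8070,2.8522,0.7897
6,-0.2437,-0.2856,-0.0337,-0.0110,-0.0104,-0.0368,0.2447,-0.1892,0.7866,4.7437,2.8096,0.7780
7,-0.2438,-0.2857,-0.0338,-0.0072,-0.0076,-0.0347,0.2449,-0.1893,0.7866,4.6886,2.7716,0.7676
8,-0.2439,-0.2858,-0.0338,-0.0041,-0.0052,-0.0326,0.2449,-0.1894,0.7865,4.6406,2.7378,0.7586
9,-0.2440,-0.2859,-0.0338,-0.0015,-0.0031,-0.0305,0.2450,-0.1894,0.7865,4.5989,2.7078,0.7506
10,-0.2440,-0.2859,-0.0338,0.0006,-0.0012,-0.0285,0.2450,-0.1895,0.7865,4.5626,2.6812,0.7436
11,-0.2440,-0.2860,-0.0338,0.0024,0.0004,-0.0267,0.2451,-0.1895,0.7865,4.5312,2.6575,0.7375
12,-0.2440,-0.2860,-0.0338,0.0038,0.0017,-0.0252,0.2451,-0.1895,0.7865,4.5038,2.6365,0.7321
13,-0.2440,-0.2860,-0.0337,0.0050,0.0029,-0.0239,0.2451,-0.1895,0.7865,4.4801,2.6180,0.7274
14,-0.2440,-0.2860,-0.0337,0.0059,0.0039,-0.0229,0.2450,-0.1895,0.7865,4.4595,2.6016,0.7233
15,-0.2440,-0.2859,-0.0336,0.0067,0.0048,-0.0220,0.2450,-0.1895,0.7865,4.4416,2.5871,0.7197
16,-0.2439,-0.2859,-0.0336,0.0073,0.0055,-0.0213,0.2450,-0.1894,0.7865,36.6190,52.8112,13.2031
17,-0.2486,-0.2858,0.0093,-0.8546,0.0984,7.8246,0.2430,-0.1870,0.7879,-0.6748,-5.3998,-1.0970
18,-0.2542,-0.2833,0.0634,-0.3186,0.3596,3.4357,0.2399,-0.1826,0.7902,-0.1339,-4.5221,-0.6790
19,-0.2561,-0.2794,0.0869,-0.0711,0.4048,1.4411,0.2377,-0.1790,0.7919,0.3617,-3.7298,-0.4297
20,-0.2562,-0.2754,0.0963,0.0338,0.3796,0.5302,0.2360,-0.1760,0.7932,0.8200,-3.0230,-0.2626
21,-0.2556,-0.2719,0.0993,0.0711,0.3314,0.1216,0.2348,-0.1735,0.7943,1.2454,-2.3924,-0.1377
22,-0.2549,-0.2688,0.0997,0.0704,0.2738,0.0031,0.2338,-0.1716,0.7951,1.6271,-1.8291,-0.0417
23,-0.2542,-0.2664,0.0994,0.0584,0.2183,-0.0185,0.2330,-0.1700,0.7957,1.9679,-1.3256,0.0388
24,-0.2537,-0.2644,0.0993,0.0483,0.1700,-0.0395,0.2323,-0.1687,0.7962,2.2715,-0.8753,0.1107
25,-0.2533,-0.2630,0.0991,0.0381,0.1274,-0.0470,0.2319,-0.1678,0.7966,2.5417,-0.4730,0.1741
26,-0.2530,-0.2619,0.0989,0.0283,0.0900,-0.0452,0.2315,-0.1671,0.7969,2.7814,-0.1140,0.2301
27,-0.2528,-0.2612,0.0987,0.0204,0.0579,-0.0472,0.2313,-0.1666,0.7971,2.9934,0.2063,0.2800
28,-0.2527,-0.2607,0.0985,0.0135,0.0302,-0.0475,0.2312,-0.1664,0.7972,3.1799,0.4918,0.3241
29,-0.2526,-0.2606,0.0982,0.0079,0.0066,-0.0481,0.2312,-0.1663,0.7972,3.3433,0.7455,0.3631
30,-0.2526,-0.2606,0.0980,0.0031,-0.0135,-0.0478,0.2312,-0.1663,0.7972,3.4862,0.9703,0.3974
31,-0.2526,-0.2609,0.0977,-0.0009,-0.0305,-0.0462,0.2313,-0.1665,0.7972,3.6107,1.1694,0.4274
32,-0.2526,-0.2612,0.0975,-0.0043,-0.0448,-0.0445,0.2314,-0.1668,0.7971,3.7193,1.3460,0.4538
33,-0.2527,-0.2618,0.0972,-0.0070,-0.0566,-0.0429,0.2315,-0.1671,0.7969,3.8139,1.5025,0.4771
34,-0.2528,-0.2624,0.0970,-0.0091,-0.0663,-0.0416,0.2317,-0.1675,0.7967,3.8964,1.6410,0.4975
35,-0.2530,-0.2631,0.0967,-0.0107,-0.0741,-0.0406,0.2320,-0.1680,0.7966,3.9683,1.7636,0.5155
36,-0.2531,-0.2639,0.0965,-0.0120,-0.0802,-0.0398,0.2322,-0.1685,0.7964,4.0310,1.8717,0.5313
37,-0.2532,-0.2647,0.0962,-0.0129,-0.0849,-0.0393,0.2324,-0.1690,0.7961,-87.8356,-52.8112,-18.9323
38,-0.2534,-0.2658,0.0630,-0.1022,-0.1592,-6.0558,0.2370,-0.1715,0.7942,18.6609,10.6783,3.5285
39,-0.2562,-0.2681,0.0200,-0.4079,-0.2851,-2.8433,0.2448,-0.1755,0.7907,17.0629,9.7632,3.0684
40,-0.2608,-0.2712,-0.0000,-0.4874,-0.3308,-1.3073,0.2510,-0.1789,0.7878,15.6175,8.9460,2.7302
41,-0.2656,-0.2745,-0.0091,-0.4716,-0.3283,-0.5810,0.2561,-0.1817,0.7854,14.3183,8.2145,2.4632
42,-0.2701,-0.2777,-0.0130,-0.4186,-0.3038,-0.2366,0.2601,-0.1842,0.7833,13.1542,7.5605,2.2411
43,-0.2739,-0.2806,-0.0145,-0.3542,-0.2714,-0.0711,0.2635,-0.1863,0.7816,12.1129,6.9764,2.0502
44,-0.2772,-0.2831,-0.0148,-0.2840,-0.2341,-0.0335,0.2661,-0.1880,0.7802,11.1826,6.4549,1.8860
45,-0.2797,-0.2853,-0.0150,-0.2166,-0.1976,-0.0471,0.2682,-0.1895,0.7790,10.3525,5.9897,1.7423
46,-0.2816,-0.2872,-0.0152,-0.1599,-0.1667,-0.0441,0.2698,-0.1908,0.7781,9.6126,5.5745,1.6132
47,-0.2830,-0.2887,-0.0154,-0.1103,-0.1393,-0.0455,0.2710,-0.1919,0.7773,8.9535,5.2041,1.4984
48,-0.2839,-0.2900,-0.0156,-0.0676,-0.1153,-0.0451,0.2718,-0.1927,0.7768,8.3670,4.8736,1.3960
49,-0.2844,-0.2911,-0.0157,-0.0311,-0.0943,-0.0448,0.2723,-0.1934,0.7764,7.8456,4.5788,1.3050
50,-0.2846,-0.2920,-0.0159,-0.0005,-0.0760,-0.0411,0.2726,-0.1940,0.7761,7.3853,4.3161,1.2241
51,-0.2846,-0.2927,-0.0160,0.0238,-0.0603,-0.0318,0.2726,-0.1944,0.7759,6.9864,4.0819,1.1532
52,-0.2842,-0.2932,-0.0160,0.0435,-0.0465,-0.0217,0.2725,-0.1948,0.7759,6.6381,3.8734,1.0907
53,-0.2838,-0.2936,-0.0159,0.0602,-0.0342,-0.0157,0.2722,-0.1950,0.7759,6.3305,3.6879,1.0356
54,-0.2831,-0.2939,-0.0158,0.0743,-0.0234,-0.0126,0.2718,-0.1952,0.7760,,,
# max |effort| (N·m): 87.8356


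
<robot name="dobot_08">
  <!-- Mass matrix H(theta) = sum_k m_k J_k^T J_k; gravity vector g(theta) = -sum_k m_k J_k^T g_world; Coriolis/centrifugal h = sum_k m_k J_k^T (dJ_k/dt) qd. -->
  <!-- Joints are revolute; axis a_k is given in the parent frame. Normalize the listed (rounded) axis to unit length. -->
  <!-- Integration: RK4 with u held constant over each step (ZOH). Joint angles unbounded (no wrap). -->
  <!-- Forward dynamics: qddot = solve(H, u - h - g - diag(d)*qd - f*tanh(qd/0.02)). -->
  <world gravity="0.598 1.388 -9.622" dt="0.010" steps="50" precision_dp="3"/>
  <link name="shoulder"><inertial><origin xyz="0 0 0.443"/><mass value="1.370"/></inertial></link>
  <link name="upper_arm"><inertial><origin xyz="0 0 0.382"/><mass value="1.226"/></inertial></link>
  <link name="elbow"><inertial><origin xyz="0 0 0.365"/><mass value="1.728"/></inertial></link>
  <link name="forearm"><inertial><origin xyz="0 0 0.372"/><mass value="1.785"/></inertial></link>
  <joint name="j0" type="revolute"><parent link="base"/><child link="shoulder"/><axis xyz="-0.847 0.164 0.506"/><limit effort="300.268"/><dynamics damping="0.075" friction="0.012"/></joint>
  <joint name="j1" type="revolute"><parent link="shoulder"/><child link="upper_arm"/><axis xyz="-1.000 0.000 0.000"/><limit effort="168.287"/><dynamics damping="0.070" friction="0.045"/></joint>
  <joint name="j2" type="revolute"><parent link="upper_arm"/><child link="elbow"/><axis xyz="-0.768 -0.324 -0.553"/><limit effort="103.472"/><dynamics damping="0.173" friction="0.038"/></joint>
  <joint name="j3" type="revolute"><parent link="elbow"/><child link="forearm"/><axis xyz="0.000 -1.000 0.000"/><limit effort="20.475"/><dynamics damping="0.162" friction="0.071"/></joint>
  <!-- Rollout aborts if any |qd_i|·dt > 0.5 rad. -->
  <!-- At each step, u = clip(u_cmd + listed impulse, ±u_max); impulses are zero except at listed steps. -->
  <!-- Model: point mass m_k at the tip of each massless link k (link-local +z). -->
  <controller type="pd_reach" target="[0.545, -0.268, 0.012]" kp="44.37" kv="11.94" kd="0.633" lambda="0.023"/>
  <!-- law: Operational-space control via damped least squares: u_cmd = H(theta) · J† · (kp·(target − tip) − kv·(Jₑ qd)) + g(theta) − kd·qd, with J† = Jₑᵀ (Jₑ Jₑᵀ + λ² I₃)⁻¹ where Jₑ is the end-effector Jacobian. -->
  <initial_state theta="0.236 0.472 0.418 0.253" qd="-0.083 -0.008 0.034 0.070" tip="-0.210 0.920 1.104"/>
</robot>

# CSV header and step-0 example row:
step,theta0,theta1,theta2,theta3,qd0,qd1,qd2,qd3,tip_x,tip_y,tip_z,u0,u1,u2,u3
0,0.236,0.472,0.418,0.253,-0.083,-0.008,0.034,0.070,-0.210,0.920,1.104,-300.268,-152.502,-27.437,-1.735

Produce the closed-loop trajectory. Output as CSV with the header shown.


step,theta0,theta1,theta2,theta3,qd0,qd1,qd2,qd3,tip_x,tip_y,tip_z,u0,u1,u2,u3
1,0.227,0.471,0.435,0.250,-1.753,-0.114,3.281,-0.558,-0.209,0.917,1.102,-296.473,-138.399,-27.299,-1.355
2,0.198,0.478,0.474,0.246,-3.990,1.432,4.464,-0.191,-0.205,0.910,1.097,-247.328,-116.766,-22.653,-1.666
3,0.150,0.497,0.524,0.247,-5.593,2.337,5.505,0.398,-0.197,0.897,1.087,-199.267,-94.303,-17.512,-1.965
4,0.089,0.523,0.583,0.255,-6.646,2.765,6.273,1.187,-0.188,0.880,1.073,-155.869,-73.633,-12.682,-2.225
5,0.019,0.551,0.648,0.271,-7.275,2.889,6.734,2.058,-0.175,0.858,1.057,-118.487,-55.956,-8.672,-2.419
6,-0.055,0.579,0.717,0.296,-7.595,2.836,6.933,2.880,-0.161,0.833,1.038,-87.031,-41.476,-5.722,-2.550
7,-0.132,0.607,0.786,0.328,-7.699,2.684,6.953,3.557,-0.144,0.804,1.017,-60.832,-29.911,-3.884,-2.647
8,-0.209,0.633,0.856,0.366,-7.652,2.475,6.875,4.040,-0.126,0.773,0.995,-39.119,-20.828,-3.086,-2.745
9,-0.284,0.656,0.924,0.408,-7.500,2.235,6.757,4.323,-0.107,0.739,0.971,-21.199,-13.793,-3.188,-2.867
10,-0.358,0.677,0.991,0.452,-7.278,1.983,6.633,4.423,-0.087,0.704,0.946,-6.483,-8.423,-4.020,-3.019
11,-0.429,0.695,1.056,0.496,-7.008,1.732,6.518,4.368,-0.066,0.667,0.921,5.529,-4.396,-5.408,-3.196
12,-0.498,0.712,1.121,0.538,-6.708,1.492,6.416,4.190,-0.044,0.630,0.895,15.258,-1.445,-7.191,-3.383
13,-0.563,0.725,1.185,0.579,-6.391,1.272,6.323,3.919,-0.022,0.593,0.869,23.067,0.648,-9.228,-3.563
14,-0.626,0.737,1.248,0.617,-6.067,1.076,6.237,3.578,-0.000,0.555,0.843,29.266,2.058,-11.403,-3.719
15,-0.685,0.747,1.309,0.650,-5.743,0.908,6.150,3.191,0.022,0.517,0.817,34.119,2.927,-13.622,-3.838
16,-0.741,0.755,1.370,0.680,-5.423,0.768,6.058,2.774,0.043,0.480,0.792,37.853,3.367,-15.812,-3.914
17,-0.793,0.763,1.430,0.706,-5.111,0.658,5.957,2.342,0.065,0.443,0.766,40.658,3.469,-17.919,-3.942
18,-0.843,0.769,1.489,0.727,-4.811,0.576,5.845,1.906,0.086,0.407,0.741,42.697,3.306,-19.905,-3.926
19,-0.890,0.774,1.547,0.744,-4.523,0.521,5.721,1.476,0.106,0.372,0.716,44.109,2.937,-21.743,-3.869
20,-0.933,0.779,1.604,0.757,-4.249,0.491,5.583,1.059,0.125,0.338,0.691,45.011,2.410,-23.416,-3.781
21,-0.975,0.784,1.659,0.765,-3.989,0.483,5.433,0.661,0.144,0.305,0.667,45.500,1.767,-24.914,-3.669
22,-1.013,0.789,1.712,0.770,-3.743,0.495,5.271,0.286,0.163,0.273,0.643,45.657,1.040,-26.235,-3.545
23,-1.050,0.794,1.764,0.771,-3.512,0.524,5.099,-0.062,0.180,0.242,0.619,45.553,0.256,-27.378,-3.420
24,-1.084,0.800,1.814,0.769,-3.293,0.565,4.920,-0.376,0.197,0.212,0.596,45.251,-0.562,-28.350,-3.318
25,-1.115,0.805,1.862,0.764,-3.086,0.617,4.735,-0.662,0.213,0.183,0.574,44.787,-1.397,-29.153,-3.227
26,-1.145,0.812,1.909,0.756,-2.892,0.679,4.546,-0.919,0.228,0.156,0.551,44.194,-2.236,-29.795,-3.152
27,-1.173,0.819,1.953,0.745,-2.709,0.747,4.355,-1.147,0.242,0.129,0.530,43.502,-3.068,-30.282,-3.098
28,-1.200,0.827,1.996,0.733,-2.536,0.820,4.163,-1.347,0.256,0.104,0.508,42.733,-3.886,-30.624,-3.070
29,-1.224,0.835,2.037,0.719,-2.372,0.896,3.973,-1.520,0.269,0.080,0.488,41.903,-4.684,-30.829,-3.068
30,-1.247,0.845,2.075,0.703,-2.218,0.972,3.786,-1.667,0.281,0.057,0.468,41.027,-5.458,-30.904,-3.094
31,-1.268,0.855,2.112,0.685,-2.070,1.048,3.603,-1.789,0.293,0.035,0.448,40.116,-6.207,-30.860,-3.147
32,-1.288,0.866,2.148,0.667,-1.930,1.122,3.425,-1.889,0.304,0.014,0.429,39.177,-6.929,-30.705,-3.227
33,-1.307,0.877,2.181,0.648,-1.797,1.194,3.253,-1.967,0.314,-0.006,0.410,38.220,-7.623,-30.447,-3.330
34,-1.324,0.890,2.213,0.628,-1.669,1.261,3.087,-2.026,0.323,-0.025,0.392,37.249,-8.289,-30.094,-3.455
35,-1.340,0.902,2.243,0.607,-1.546,1.324,2.928,-2.068,0.332,-0.042,0.375,36.269,-8.927,-29.655,-3.598
36,-1.355,0.916,2.271,0.586,-1.428,1.383,2.776,-2.094,0.340,-0.059,0.358,35.287,-9.538,-29.138,-3.756
37,-1.369,0.930,2.298,0.565,-1.315,1.436,2.631,-2.107,0.348,-0.075,0.342,34.304,-10.122,-28.550,-3.926
38,-1.382,0.945,2.324,0.544,-1.206,1.484,2.494,-2.107,0.355,-0.090,0.326,33.327,-10.678,-27.899,-4.105
39,-1.393,0.960,2.348,0.523,-1.100,1.526,2.363,-2.097,0.362,-0.104,0.311,32.356,-11.209,-27.192,-4.289
40,-1.404,0.975,2.371,0.502,-0.999,1.563,2.239,-2.077,0.368,-0.117,0.296,31.397,-11.714,-26.436,-4.475
41,-1.413,0.991,2.393,0.482,-0.900,1.595,2.122,-2.050,0.374,-0.129,0.282,30.452,-12.193,-25.638,-4.659
42,-1.422,1.007,2.414,0.461,-0.805,1.621,2.012,-2.017,0.379,-0.140,0.269,29.522,-12.648,-24.804,-4.840
43,-1.429,1.023,2.433,0.441,-0.713,1.642,1.908,-1.978,0.384,-0.151,0.256,28.611,-13.077,-23.940,-5.015
44,-1.436,1.040,2.452,0.422,-0.624,1.658,1.809,-1.936,0.389,-0.161,0.243,27.721,-13.483,-23.052,-5.182
45,-1.442,1.057,2.469,0.403,-0.538,1.670,1.717,-1.890,0.393,-0.170,0.231,26.852,-13.864,-22.145,-5.339
46,-1.447,1.073,2.486,0.384,-0.454,1.677,1.630,-1.841,0.397,-0.178,0.220,26.006,-14.222,-21.224,-5.484
47,-1.451,1.090,2.502,0.366,-0.373,1.681,1.548,-1.791,0.401,-0.186,0.209,25.184,-14.556,-20.294,-5.617
48,-1.454,1.107,2.517,0.348,-0.295,1.680,1.471,-1.740,0.405,-0.193,0.199,24.388,-14.868,-19.359,-5.736
49,-1.457,1.124,2.532,0.331,-0.219,1.676,1.399,-1.688,0.408,-0.200,0.189,23.616,-15.157,-18.422,-5.841
50,-1.459,1.140,2.545,0.314,-0.145,1.669,1.332,-1.637,0.411,-0.206,0.179,,,,
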